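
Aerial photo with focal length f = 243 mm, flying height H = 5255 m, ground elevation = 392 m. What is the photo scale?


scale = f / (H - h) = 243 mm / 4863 m = 243 / 4863000 = 1:20012

1:20012


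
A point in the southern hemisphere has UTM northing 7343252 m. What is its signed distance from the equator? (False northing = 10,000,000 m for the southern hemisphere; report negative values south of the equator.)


For southern: actual = 7343252 - 10000000 = -2656748 m

-2656748 m


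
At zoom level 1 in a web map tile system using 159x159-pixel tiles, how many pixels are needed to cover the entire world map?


tiles per axis = 2^1 = 2
total tiles = 2^2 = 4
pixels per axis = 2 * 159 = 318
total pixels = 318^2 = 101124

101124 pixels


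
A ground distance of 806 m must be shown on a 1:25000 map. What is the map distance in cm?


map_cm = 806 * 100 / 25000 = 3.224 cm ≈ 3.22 cm

3.22 cm


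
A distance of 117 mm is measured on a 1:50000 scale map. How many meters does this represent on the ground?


ground = 117 mm * 50000 / 1000 = 5850.0 m

5850.0 m


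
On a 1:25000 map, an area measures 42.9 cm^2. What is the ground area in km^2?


ground_area = 42.9 * (25000/100)^2 = 2681250.0 m^2 = 2.68125 km^2 ≈ 2.681 km^2

2.681 km^2


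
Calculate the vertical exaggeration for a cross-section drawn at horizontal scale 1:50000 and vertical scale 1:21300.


VE = horizontal_scale / vertical_scale = 50000 / 21300 ≈ 2.3

2.3x


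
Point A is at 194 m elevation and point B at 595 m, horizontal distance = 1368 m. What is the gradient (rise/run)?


gradient = (595 - 194) / 1368 = 401 / 1368 = 0.2931

0.2931


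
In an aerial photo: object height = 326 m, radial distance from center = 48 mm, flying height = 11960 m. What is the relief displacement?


d = h * r / H = 326 * 48 / 11960 = 1.31 mm

1.31 mm


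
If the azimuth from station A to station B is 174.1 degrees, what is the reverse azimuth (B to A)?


back azimuth = (174.1 + 180) mod 360 = 354.1 degrees

354.1 degrees


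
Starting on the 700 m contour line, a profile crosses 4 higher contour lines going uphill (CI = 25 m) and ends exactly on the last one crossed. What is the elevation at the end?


elevation = 700 + 4 * 25 = 800 m

800 m


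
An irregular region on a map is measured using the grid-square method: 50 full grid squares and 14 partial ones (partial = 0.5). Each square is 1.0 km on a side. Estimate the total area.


effective squares = 50 + 14 * 0.5 = 57.0
area = 57.0 * 1.0 = 57.0 km^2

57.0 km^2


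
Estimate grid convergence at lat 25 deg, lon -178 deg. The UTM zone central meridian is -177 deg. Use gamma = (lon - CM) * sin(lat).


gamma = (-178 - -177) * sin(25) = -1 * 0.422618 = -0.423 degrees

-0.423 degrees


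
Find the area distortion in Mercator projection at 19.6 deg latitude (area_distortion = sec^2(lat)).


area_distortion = 1/cos^2(19.6) = 1.127

1.127


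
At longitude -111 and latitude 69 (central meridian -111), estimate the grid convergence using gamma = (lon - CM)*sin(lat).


gamma = (-111 - -111) * sin(69) = 0 * 0.93358 = 0.0 degrees

0.0 degrees


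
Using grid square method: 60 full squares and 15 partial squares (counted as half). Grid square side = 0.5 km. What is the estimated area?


effective squares = 60 + 15 * 0.5 = 67.5
area = 67.5 * 0.25 = 16.875 km^2

16.875 km^2


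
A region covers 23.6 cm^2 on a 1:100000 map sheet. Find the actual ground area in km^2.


ground_area = 23.6 * (100000/100)^2 = 23600000.0 m^2 = 23.6 km^2

23.6 km^2


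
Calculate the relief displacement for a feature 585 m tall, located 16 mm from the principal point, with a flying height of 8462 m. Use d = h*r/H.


d = h * r / H = 585 * 16 / 8462 = 1.11 mm

1.11 mm


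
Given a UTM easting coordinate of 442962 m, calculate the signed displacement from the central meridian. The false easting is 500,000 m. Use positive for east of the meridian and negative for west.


displacement = 442962 - 500000 = -57038 m

-57038 m


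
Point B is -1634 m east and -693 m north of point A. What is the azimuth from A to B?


az = atan2(-1634, -693) = -113.0 deg
adjusted to 0-360: 247.0 degrees

247.0 degrees


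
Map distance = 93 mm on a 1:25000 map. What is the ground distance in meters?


ground = 93 mm * 25000 / 1000 = 2325.0 m

2325.0 m


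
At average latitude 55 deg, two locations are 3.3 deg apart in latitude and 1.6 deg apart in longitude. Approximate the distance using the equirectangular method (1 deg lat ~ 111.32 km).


dlat_km = 3.3 * 111.32 = 367.356
dlon_km = 1.6 * 111.32 * cos(55) ≈ 102.161
dist = sqrt(367.356^2 + 102.161^2) ≈ 381.3 km

381.3 km


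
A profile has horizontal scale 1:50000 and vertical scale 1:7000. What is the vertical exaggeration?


VE = horizontal_scale / vertical_scale = 50000 / 7000 ≈ 7.1

7.1x


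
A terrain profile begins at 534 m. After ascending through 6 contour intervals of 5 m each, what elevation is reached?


elevation = 534 + 6 * 5 = 564 m

564 m


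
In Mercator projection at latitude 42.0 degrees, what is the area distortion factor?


area_distortion = 1/cos^2(42.0) = 1.811

1.811


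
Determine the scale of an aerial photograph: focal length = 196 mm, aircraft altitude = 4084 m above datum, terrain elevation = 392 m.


scale = f / (H - h) = 196 mm / 3692 m = 196 / 3692000 = 1:18837

1:18837


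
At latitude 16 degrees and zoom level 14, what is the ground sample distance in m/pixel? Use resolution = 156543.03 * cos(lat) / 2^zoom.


res = 156543.03 * cos(16) / 2^14 = 156543.03 * 0.9612617 / 16384 = 9.18 m/pixel

9.18 m/pixel


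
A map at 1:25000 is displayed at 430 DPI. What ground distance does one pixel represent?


pixel_cm = 2.54 / 430 ≈ 0.005907 cm
ground = pixel_cm * 25000 / 100 = 2.54 * 25000 / (430 * 100) = 63500 / 43000 ≈ 1.48 m

1.48 m


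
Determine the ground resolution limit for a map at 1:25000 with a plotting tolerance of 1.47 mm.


ground = 1.47 mm * 25000 / 1000 = 36.75 m

36.75 m


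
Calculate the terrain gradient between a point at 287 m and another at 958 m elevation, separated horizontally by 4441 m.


gradient = (958 - 287) / 4441 = 671 / 4441 = 0.1511

0.1511


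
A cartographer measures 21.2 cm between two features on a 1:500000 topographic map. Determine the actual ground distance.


ground = 21.2 cm * 500000 / 100 = 106000.0 m = 106.0 km

106.0 km


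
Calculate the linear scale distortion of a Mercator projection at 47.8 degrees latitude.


SF = 1 / cos(47.8) = 1 / 0.671721 = 1.489

1.489


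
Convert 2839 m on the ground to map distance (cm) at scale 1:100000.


map_cm = 2839 * 100 / 100000 = 2.839 cm ≈ 2.84 cm

2.84 cm


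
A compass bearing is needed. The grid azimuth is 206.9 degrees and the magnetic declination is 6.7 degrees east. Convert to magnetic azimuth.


magnetic azimuth = grid azimuth - declination (east +ve)
mag_az = 206.9 - 6.7 = 200.2 degrees

200.2 degrees


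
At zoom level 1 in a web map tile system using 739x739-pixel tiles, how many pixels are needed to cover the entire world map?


tiles per axis = 2^1 = 2
total tiles = 2^2 = 4
pixels per axis = 2 * 739 = 1478
total pixels = 1478^2 = 2184484

2184484 pixels


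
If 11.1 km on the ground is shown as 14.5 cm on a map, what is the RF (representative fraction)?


ground = 11.1 km = 1110000 cm; RF denominator = ground / map = 1110000 / 14.5 ≈ 76552; RF = 1:76552

1:76552


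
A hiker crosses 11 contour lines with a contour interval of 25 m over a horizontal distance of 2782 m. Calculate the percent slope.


elevation change = 11 * 25 = 275 m
slope = 275 / 2782 * 100 = 9.9%

9.9%


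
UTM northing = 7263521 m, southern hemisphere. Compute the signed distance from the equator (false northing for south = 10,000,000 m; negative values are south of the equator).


For southern: actual = 7263521 - 10000000 = -2736479 m

-2736479 m


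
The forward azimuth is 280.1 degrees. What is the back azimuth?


back azimuth = (280.1 + 180) mod 360 = 100.1 degrees

100.1 degrees


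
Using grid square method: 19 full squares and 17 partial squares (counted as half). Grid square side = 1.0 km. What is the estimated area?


effective squares = 19 + 17 * 0.5 = 27.5
area = 27.5 * 1.0 = 27.5 km^2

27.5 km^2


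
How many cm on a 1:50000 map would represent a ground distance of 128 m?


map_cm = 128 * 100 / 50000 = 0.256 cm ≈ 0.26 cm

0.26 cm


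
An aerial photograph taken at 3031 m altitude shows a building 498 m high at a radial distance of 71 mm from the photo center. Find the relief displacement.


d = h * r / H = 498 * 71 / 3031 = 11.67 mm

11.67 mm


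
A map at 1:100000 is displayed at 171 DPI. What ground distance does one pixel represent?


pixel_cm = 2.54 / 171 ≈ 0.014854 cm
ground = pixel_cm * 100000 / 100 = 2.54 * 100000 / (171 * 100) = 254000 / 17100 ≈ 14.85 m

14.85 m


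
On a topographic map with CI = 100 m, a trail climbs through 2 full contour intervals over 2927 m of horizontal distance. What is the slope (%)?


elevation change = 2 * 100 = 200 m
slope = 200 / 2927 * 100 = 6.8%

6.8%


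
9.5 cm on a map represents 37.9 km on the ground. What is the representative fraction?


ground = 37.9 km = 3790000 cm; RF denominator = ground / map = 3790000 / 9.5 ≈ 398947; RF = 1:398947

1:398947


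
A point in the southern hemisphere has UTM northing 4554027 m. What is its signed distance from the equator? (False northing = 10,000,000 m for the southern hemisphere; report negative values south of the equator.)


For southern: actual = 4554027 - 10000000 = -5445973 m

-5445973 m


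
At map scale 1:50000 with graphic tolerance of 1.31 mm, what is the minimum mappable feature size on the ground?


ground = 1.31 mm * 50000 / 1000 = 65.5 m

65.5 m


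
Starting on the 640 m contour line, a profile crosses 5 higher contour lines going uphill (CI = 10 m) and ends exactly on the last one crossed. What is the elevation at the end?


elevation = 640 + 5 * 10 = 690 m

690 m


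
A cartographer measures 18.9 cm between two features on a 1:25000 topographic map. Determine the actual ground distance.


ground = 18.9 cm * 25000 / 100 = 4725.0 m = 4.725 km

4.725 km


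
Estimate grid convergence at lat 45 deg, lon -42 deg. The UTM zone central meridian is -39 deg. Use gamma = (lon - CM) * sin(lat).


gamma = (-42 - -39) * sin(45) = -3 * 0.707107 = -2.121 degrees

-2.121 degrees


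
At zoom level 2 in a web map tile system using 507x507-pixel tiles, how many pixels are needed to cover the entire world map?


tiles per axis = 2^2 = 4
total tiles = 4^2 = 16
pixels per axis = 4 * 507 = 2028
total pixels = 2028^2 = 4112784

4112784 pixels


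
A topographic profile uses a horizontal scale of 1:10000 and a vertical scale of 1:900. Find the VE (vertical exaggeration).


VE = horizontal_scale / vertical_scale = 10000 / 900 ≈ 11.1

11.1x


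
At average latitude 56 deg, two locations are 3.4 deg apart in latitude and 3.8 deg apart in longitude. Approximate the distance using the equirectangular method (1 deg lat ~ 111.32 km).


dlat_km = 3.4 * 111.32 = 378.488
dlon_km = 3.8 * 111.32 * cos(56) ≈ 236.548
dist = sqrt(378.488^2 + 236.548^2) ≈ 446.3 km

446.3 km


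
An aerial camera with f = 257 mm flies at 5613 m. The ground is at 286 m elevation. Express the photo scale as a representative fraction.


scale = f / (H - h) = 257 mm / 5327 m = 257 / 5327000 = 1:20728

1:20728


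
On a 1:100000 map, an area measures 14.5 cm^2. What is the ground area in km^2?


ground_area = 14.5 * (100000/100)^2 = 14500000.0 m^2 = 14.5 km^2

14.5 km^2


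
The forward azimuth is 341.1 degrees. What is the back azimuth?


back azimuth = (341.1 + 180) mod 360 = 161.1 degrees

161.1 degrees


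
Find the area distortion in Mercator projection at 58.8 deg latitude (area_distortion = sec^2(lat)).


area_distortion = 1/cos^2(58.8) = 3.726

3.726


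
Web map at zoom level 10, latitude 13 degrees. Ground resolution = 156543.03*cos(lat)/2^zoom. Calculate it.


res = 156543.03 * cos(13) / 2^10 = 156543.03 * 0.97437006 / 1024 = 148.96 m/pixel

148.96 m/pixel


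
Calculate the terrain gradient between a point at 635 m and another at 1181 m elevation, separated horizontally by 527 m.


gradient = (1181 - 635) / 527 = 546 / 527 = 1.0361

1.0361


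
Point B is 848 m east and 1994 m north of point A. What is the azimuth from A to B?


az = atan2(848, 1994) = 23.0 deg
adjusted to 0-360: 23.0 degrees

23.0 degrees


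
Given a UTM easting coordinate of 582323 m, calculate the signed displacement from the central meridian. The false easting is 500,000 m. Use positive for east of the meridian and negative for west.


displacement = 582323 - 500000 = 82323 m

82323 m


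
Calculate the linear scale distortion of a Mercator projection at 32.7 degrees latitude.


SF = 1 / cos(32.7) = 1 / 0.841511 = 1.188

1.188


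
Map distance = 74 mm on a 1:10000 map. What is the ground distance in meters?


ground = 74 mm * 10000 / 1000 = 740.0 m

740.0 m


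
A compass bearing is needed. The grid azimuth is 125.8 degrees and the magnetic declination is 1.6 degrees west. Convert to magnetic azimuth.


magnetic azimuth = grid azimuth - declination (east +ve)
mag_az = 125.8 - -1.6 = 127.4 degrees

127.4 degrees


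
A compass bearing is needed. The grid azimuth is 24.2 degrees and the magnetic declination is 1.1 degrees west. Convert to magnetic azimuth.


magnetic azimuth = grid azimuth - declination (east +ve)
mag_az = 24.2 - -1.1 = 25.3 degrees

25.3 degrees


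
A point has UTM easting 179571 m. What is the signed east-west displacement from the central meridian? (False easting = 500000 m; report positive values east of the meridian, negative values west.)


displacement = 179571 - 500000 = -320429 m

-320429 m


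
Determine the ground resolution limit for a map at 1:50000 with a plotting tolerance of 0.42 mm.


ground = 0.42 mm * 50000 / 1000 = 21.0 m

21.0 m


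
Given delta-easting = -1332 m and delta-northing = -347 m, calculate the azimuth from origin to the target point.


az = atan2(-1332, -347) = -104.6 deg
adjusted to 0-360: 255.4 degrees

255.4 degrees


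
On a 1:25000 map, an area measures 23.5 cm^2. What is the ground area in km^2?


ground_area = 23.5 * (25000/100)^2 = 1468750.0 m^2 = 1.46875 km^2 ≈ 1.469 km^2

1.469 km^2


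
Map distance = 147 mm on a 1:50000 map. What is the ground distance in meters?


ground = 147 mm * 50000 / 1000 = 7350.0 m

7350.0 m


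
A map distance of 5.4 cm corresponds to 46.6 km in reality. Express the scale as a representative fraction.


ground = 46.6 km = 4660000 cm; RF denominator = ground / map = 4660000 / 5.4 ≈ 862963; RF = 1:862963

1:862963


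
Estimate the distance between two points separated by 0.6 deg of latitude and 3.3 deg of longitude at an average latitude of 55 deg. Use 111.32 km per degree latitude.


dlat_km = 0.6 * 111.32 = 66.792
dlon_km = 3.3 * 111.32 * cos(55) ≈ 210.707
dist = sqrt(66.792^2 + 210.707^2) ≈ 221.0 km

221.0 km


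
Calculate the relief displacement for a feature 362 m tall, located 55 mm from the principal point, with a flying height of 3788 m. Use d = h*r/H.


d = h * r / H = 362 * 55 / 3788 = 5.26 mm

5.26 mm


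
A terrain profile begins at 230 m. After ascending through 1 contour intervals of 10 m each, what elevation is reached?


elevation = 230 + 1 * 10 = 240 m

240 m


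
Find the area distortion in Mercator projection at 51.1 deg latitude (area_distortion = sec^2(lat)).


area_distortion = 1/cos^2(51.1) = 2.536

2.536


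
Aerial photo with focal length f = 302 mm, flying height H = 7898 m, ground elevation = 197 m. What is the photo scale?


scale = f / (H - h) = 302 mm / 7701 m = 302 / 7701000 = 1:25500

1:25500


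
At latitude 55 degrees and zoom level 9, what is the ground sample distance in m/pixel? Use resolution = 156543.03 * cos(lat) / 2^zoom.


res = 156543.03 * cos(55) / 2^9 = 156543.03 * 0.57357644 / 512 = 175.37 m/pixel

175.37 m/pixel


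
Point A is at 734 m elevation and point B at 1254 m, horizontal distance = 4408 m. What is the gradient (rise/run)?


gradient = (1254 - 734) / 4408 = 520 / 4408 = 0.118

0.118


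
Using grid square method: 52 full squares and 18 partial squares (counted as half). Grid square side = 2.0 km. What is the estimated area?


effective squares = 52 + 18 * 0.5 = 61.0
area = 61.0 * 4.0 = 244.0 km^2

244.0 km^2


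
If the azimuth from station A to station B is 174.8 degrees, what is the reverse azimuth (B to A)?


back azimuth = (174.8 + 180) mod 360 = 354.8 degrees

354.8 degrees


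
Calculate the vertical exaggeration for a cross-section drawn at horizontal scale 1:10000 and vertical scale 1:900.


VE = horizontal_scale / vertical_scale = 10000 / 900 ≈ 11.1

11.1x


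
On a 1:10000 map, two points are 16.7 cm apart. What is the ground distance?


ground = 16.7 cm * 10000 / 100 = 1670.0 m = 1.67 km

1.67 km


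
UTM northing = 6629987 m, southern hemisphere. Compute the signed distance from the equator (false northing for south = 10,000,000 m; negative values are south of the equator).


For southern: actual = 6629987 - 10000000 = -3370013 m

-3370013 m


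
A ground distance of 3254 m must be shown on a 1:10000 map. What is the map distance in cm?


map_cm = 3254 * 100 / 10000 = 32.54 cm

32.54 cm


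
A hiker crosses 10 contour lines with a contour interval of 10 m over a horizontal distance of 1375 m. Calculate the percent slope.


elevation change = 10 * 10 = 100 m
slope = 100 / 1375 * 100 = 7.3%

7.3%


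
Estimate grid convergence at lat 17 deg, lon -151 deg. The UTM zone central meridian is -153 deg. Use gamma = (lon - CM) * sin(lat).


gamma = (-151 - -153) * sin(17) = 2 * 0.292372 = 0.585 degrees

0.585 degrees


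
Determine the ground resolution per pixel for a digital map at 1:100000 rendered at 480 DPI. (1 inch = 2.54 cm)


pixel_cm = 2.54 / 480 ≈ 0.005292 cm
ground = pixel_cm * 100000 / 100 = 2.54 * 100000 / (480 * 100) = 254000 / 48000 ≈ 5.29 m

5.29 m


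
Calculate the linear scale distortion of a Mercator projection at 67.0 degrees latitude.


SF = 1 / cos(67.0) = 1 / 0.390731 = 2.559

2.559


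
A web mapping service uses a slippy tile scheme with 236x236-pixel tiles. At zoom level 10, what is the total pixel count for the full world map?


tiles per axis = 2^10 = 1024
total tiles = 1024^2 = 1048576
pixels per axis = 1024 * 236 = 241664
total pixels = 241664^2 = 58401488896

58401488896 pixels


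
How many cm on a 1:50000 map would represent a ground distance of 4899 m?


map_cm = 4899 * 100 / 50000 = 9.798 cm ≈ 9.8 cm

9.8 cm


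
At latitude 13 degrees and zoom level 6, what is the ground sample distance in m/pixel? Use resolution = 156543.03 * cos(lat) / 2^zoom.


res = 156543.03 * cos(13) / 2^6 = 156543.03 * 0.97437006 / 64 = 2383.29 m/pixel

2383.29 m/pixel


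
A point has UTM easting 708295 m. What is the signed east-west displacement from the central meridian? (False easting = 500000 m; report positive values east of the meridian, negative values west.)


displacement = 708295 - 500000 = 208295 m

208295 m


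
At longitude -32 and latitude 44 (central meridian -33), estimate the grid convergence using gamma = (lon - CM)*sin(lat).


gamma = (-32 - -33) * sin(44) = 1 * 0.694658 = 0.695 degrees

0.695 degrees


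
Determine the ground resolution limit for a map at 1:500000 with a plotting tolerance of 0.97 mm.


ground = 0.97 mm * 500000 / 1000 = 485.0 m

485.0 m


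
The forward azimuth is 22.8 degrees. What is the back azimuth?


back azimuth = (22.8 + 180) mod 360 = 202.8 degrees

202.8 degrees


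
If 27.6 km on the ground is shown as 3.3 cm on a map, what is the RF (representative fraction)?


ground = 27.6 km = 2760000 cm; RF denominator = ground / map = 2760000 / 3.3 ≈ 836364; RF = 1:836364

1:836364


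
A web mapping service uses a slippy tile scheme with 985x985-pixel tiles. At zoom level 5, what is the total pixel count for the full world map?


tiles per axis = 2^5 = 32
total tiles = 32^2 = 1024
pixels per axis = 32 * 985 = 31520
total pixels = 31520^2 = 993510400

993510400 pixels


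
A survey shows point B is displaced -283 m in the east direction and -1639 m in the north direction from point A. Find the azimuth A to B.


az = atan2(-283, -1639) = -170.2 deg
adjusted to 0-360: 189.8 degrees

189.8 degrees


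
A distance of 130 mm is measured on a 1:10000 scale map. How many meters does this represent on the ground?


ground = 130 mm * 10000 / 1000 = 1300.0 m

1300.0 m


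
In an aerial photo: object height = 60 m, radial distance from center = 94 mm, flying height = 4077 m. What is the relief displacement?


d = h * r / H = 60 * 94 / 4077 = 1.38 mm

1.38 mm


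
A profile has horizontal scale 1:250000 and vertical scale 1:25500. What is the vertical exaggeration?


VE = horizontal_scale / vertical_scale = 250000 / 25500 ≈ 9.8

9.8x


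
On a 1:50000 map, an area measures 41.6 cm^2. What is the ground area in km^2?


ground_area = 41.6 * (50000/100)^2 = 10400000.0 m^2 = 10.4 km^2

10.4 km^2


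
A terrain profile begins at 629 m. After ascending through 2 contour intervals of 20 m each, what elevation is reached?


elevation = 629 + 2 * 20 = 669 m

669 m


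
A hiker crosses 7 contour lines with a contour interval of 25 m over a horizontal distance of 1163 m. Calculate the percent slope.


elevation change = 7 * 25 = 175 m
slope = 175 / 1163 * 100 = 15.0%

15.0%


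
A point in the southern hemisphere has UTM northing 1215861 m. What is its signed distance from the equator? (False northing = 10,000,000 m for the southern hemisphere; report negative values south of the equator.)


For southern: actual = 1215861 - 10000000 = -8784139 m

-8784139 m


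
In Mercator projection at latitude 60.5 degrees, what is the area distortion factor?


area_distortion = 1/cos^2(60.5) = 4.124

4.124


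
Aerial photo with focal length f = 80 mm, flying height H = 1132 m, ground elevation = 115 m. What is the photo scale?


scale = f / (H - h) = 80 mm / 1017 m = 80 / 1017000 = 1:12713

1:12713


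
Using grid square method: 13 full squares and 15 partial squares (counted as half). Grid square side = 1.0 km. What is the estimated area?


effective squares = 13 + 15 * 0.5 = 20.5
area = 20.5 * 1.0 = 20.5 km^2

20.5 km^2


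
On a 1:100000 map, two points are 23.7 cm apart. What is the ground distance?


ground = 23.7 cm * 100000 / 100 = 23700.0 m = 23.7 km

23.7 km


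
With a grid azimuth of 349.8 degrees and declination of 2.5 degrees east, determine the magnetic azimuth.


magnetic azimuth = grid azimuth - declination (east +ve)
mag_az = 349.8 - 2.5 = 347.3 degrees

347.3 degrees


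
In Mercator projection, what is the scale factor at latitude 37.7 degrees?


SF = 1 / cos(37.7) = 1 / 0.791224 = 1.264

1.264


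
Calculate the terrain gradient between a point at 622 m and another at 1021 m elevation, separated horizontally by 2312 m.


gradient = (1021 - 622) / 2312 = 399 / 2312 = 0.1726

0.1726


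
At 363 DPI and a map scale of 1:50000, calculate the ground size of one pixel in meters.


pixel_cm = 2.54 / 363 ≈ 0.006997 cm
ground = pixel_cm * 50000 / 100 = 2.54 * 50000 / (363 * 100) = 127000 / 36300 ≈ 3.5 m

3.5 m


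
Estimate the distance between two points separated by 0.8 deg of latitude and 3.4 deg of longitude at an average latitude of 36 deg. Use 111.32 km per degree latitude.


dlat_km = 0.8 * 111.32 = 89.056
dlon_km = 3.4 * 111.32 * cos(36) ≈ 306.203
dist = sqrt(89.056^2 + 306.203^2) ≈ 318.9 km

318.9 km


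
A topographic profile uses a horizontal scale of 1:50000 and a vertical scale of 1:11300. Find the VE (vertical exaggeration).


VE = horizontal_scale / vertical_scale = 50000 / 11300 ≈ 4.4

4.4x


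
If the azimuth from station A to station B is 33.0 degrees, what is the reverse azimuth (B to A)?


back azimuth = (33.0 + 180) mod 360 = 213.0 degrees

213.0 degrees


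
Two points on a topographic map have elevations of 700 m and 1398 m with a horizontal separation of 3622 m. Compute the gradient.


gradient = (1398 - 700) / 3622 = 698 / 3622 = 0.1927

0.1927


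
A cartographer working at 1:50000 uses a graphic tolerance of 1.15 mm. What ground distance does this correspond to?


ground = 1.15 mm * 50000 / 1000 = 57.5 m

57.5 m


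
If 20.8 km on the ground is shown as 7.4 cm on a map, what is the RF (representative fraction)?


ground = 20.8 km = 2080000 cm; RF denominator = ground / map = 2080000 / 7.4 ≈ 281081; RF = 1:281081

1:281081


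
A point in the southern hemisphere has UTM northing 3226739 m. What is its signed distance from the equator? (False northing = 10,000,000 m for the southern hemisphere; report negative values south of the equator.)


For southern: actual = 3226739 - 10000000 = -6773261 m

-6773261 m


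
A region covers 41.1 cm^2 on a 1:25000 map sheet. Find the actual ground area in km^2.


ground_area = 41.1 * (25000/100)^2 = 2568750.0 m^2 = 2.56875 km^2 ≈ 2.569 km^2

2.569 km^2


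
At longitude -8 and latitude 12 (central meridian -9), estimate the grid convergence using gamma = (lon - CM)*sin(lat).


gamma = (-8 - -9) * sin(12) = 1 * 0.207912 = 0.208 degrees

0.208 degrees


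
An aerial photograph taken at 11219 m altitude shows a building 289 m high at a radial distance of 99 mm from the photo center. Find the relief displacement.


d = h * r / H = 289 * 99 / 11219 = 2.55 mm

2.55 mm


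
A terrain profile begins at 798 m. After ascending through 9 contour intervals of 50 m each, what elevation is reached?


elevation = 798 + 9 * 50 = 1248 m

1248 m


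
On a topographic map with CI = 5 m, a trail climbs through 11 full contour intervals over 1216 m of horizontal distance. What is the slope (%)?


elevation change = 11 * 5 = 55 m
slope = 55 / 1216 * 100 = 4.5%

4.5%


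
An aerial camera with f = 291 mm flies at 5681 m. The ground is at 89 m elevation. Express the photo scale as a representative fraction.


scale = f / (H - h) = 291 mm / 5592 m = 291 / 5592000 = 1:19216

1:19216


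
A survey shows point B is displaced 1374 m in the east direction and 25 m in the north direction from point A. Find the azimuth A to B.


az = atan2(1374, 25) = 89.0 deg
adjusted to 0-360: 89.0 degrees

89.0 degrees


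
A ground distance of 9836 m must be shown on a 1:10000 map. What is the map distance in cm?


map_cm = 9836 * 100 / 10000 = 98.36 cm

98.36 cm


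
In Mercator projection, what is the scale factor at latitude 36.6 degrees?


SF = 1 / cos(36.6) = 1 / 0.802817 = 1.246

1.246


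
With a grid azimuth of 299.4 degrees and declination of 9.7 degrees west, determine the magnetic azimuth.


magnetic azimuth = grid azimuth - declination (east +ve)
mag_az = 299.4 - -9.7 = 309.1 degrees

309.1 degrees


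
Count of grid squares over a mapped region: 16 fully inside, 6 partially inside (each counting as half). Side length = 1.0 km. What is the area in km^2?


effective squares = 16 + 6 * 0.5 = 19.0
area = 19.0 * 1.0 = 19.0 km^2

19.0 km^2


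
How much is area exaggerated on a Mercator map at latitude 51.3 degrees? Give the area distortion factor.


area_distortion = 1/cos^2(51.3) = 2.558

2.558


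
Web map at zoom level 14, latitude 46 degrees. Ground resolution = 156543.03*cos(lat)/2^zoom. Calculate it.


res = 156543.03 * cos(46) / 2^14 = 156543.03 * 0.69465837 / 16384 = 6.64 m/pixel

6.64 m/pixel


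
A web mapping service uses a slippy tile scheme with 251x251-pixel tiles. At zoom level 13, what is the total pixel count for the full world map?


tiles per axis = 2^13 = 8192
total tiles = 8192^2 = 67108864
pixels per axis = 8192 * 251 = 2056192
total pixels = 2056192^2 = 4227925540864

4227925540864 pixels


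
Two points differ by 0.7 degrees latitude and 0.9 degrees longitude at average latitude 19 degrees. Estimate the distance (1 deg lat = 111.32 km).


dlat_km = 0.7 * 111.32 = 77.924
dlon_km = 0.9 * 111.32 * cos(19) ≈ 94.73
dist = sqrt(77.924^2 + 94.73^2) ≈ 122.7 km

122.7 km


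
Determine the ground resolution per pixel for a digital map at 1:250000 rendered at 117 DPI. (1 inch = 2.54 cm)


pixel_cm = 2.54 / 117 ≈ 0.021709 cm
ground = pixel_cm * 250000 / 100 = 2.54 * 250000 / (117 * 100) = 635000 / 11700 ≈ 54.27 m

54.27 m


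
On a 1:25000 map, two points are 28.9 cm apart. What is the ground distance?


ground = 28.9 cm * 25000 / 100 = 7225.0 m = 7.225 km

7.225 km


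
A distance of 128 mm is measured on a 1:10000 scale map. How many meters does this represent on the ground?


ground = 128 mm * 10000 / 1000 = 1280.0 m

1280.0 m


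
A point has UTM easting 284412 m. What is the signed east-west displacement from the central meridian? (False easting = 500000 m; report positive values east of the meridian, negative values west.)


displacement = 284412 - 500000 = -215588 m

-215588 m


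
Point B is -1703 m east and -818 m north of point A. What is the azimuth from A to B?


az = atan2(-1703, -818) = -115.7 deg
adjusted to 0-360: 244.3 degrees

244.3 degrees


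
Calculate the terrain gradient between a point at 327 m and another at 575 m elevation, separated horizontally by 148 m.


gradient = (575 - 327) / 148 = 248 / 148 = 1.6757

1.6757


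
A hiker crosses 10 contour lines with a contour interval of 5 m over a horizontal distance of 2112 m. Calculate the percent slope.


elevation change = 10 * 5 = 50 m
slope = 50 / 2112 * 100 = 2.4%

2.4%


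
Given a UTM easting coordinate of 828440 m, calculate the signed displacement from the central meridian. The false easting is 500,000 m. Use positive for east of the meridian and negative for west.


displacement = 828440 - 500000 = 328440 m

328440 m


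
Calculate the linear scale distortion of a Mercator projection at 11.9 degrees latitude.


SF = 1 / cos(11.9) = 1 / 0.978509 = 1.022

1.022


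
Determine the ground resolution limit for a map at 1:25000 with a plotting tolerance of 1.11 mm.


ground = 1.11 mm * 25000 / 1000 = 27.75 m

27.75 m


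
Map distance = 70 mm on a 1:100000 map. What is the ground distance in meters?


ground = 70 mm * 100000 / 1000 = 7000.0 m

7000.0 m


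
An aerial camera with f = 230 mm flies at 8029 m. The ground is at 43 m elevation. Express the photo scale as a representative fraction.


scale = f / (H - h) = 230 mm / 7986 m = 230 / 7986000 = 1:34722

1:34722


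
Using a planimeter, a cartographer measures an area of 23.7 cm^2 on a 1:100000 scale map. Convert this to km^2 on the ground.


ground_area = 23.7 * (100000/100)^2 = 23700000.0 m^2 = 23.7 km^2

23.7 km^2


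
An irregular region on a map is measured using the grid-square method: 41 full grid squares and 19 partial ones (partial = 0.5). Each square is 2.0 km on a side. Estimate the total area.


effective squares = 41 + 19 * 0.5 = 50.5
area = 50.5 * 4.0 = 202.0 km^2

202.0 km^2


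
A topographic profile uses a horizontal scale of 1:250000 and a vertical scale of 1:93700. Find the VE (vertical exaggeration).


VE = horizontal_scale / vertical_scale = 250000 / 93700 ≈ 2.7

2.7x


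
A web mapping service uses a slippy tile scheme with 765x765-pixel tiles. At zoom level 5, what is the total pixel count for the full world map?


tiles per axis = 2^5 = 32
total tiles = 32^2 = 1024
pixels per axis = 32 * 765 = 24480
total pixels = 24480^2 = 599270400

599270400 pixels


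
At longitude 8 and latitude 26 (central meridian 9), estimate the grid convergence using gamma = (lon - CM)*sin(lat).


gamma = (8 - 9) * sin(26) = -1 * 0.438371 = -0.438 degrees

-0.438 degrees


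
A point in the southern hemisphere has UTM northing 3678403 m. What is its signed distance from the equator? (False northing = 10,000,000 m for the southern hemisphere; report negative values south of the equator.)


For southern: actual = 3678403 - 10000000 = -6321597 m

-6321597 m


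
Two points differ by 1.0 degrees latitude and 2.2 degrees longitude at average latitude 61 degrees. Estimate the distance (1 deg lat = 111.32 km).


dlat_km = 1.0 * 111.32 = 111.32
dlon_km = 2.2 * 111.32 * cos(61) ≈ 118.732
dist = sqrt(111.32^2 + 118.732^2) ≈ 162.8 km

162.8 km


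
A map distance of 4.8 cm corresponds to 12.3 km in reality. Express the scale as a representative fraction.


ground = 12.3 km = 1230000 cm; RF denominator = ground / map = 1230000 / 4.8 = 256250; RF = 1:256250

1:256250


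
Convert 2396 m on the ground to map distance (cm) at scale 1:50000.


map_cm = 2396 * 100 / 50000 = 4.792 cm ≈ 4.79 cm

4.79 cm


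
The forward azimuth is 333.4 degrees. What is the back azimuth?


back azimuth = (333.4 + 180) mod 360 = 153.4 degrees

153.4 degrees


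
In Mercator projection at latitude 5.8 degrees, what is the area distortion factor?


area_distortion = 1/cos^2(5.8) = 1.01

1.01


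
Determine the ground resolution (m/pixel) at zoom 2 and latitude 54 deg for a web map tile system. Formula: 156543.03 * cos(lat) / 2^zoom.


res = 156543.03 * cos(54) / 2^2 = 156543.03 * 0.58778525 / 4 = 23003.42 m/pixel

23003.42 m/pixel


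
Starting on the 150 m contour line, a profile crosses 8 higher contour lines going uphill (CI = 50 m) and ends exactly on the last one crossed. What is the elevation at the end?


elevation = 150 + 8 * 50 = 550 m

550 m


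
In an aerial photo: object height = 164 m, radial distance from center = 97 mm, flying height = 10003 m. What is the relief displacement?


d = h * r / H = 164 * 97 / 10003 = 1.59 mm

1.59 mm


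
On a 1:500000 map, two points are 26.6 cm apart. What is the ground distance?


ground = 26.6 cm * 500000 / 100 = 133000.0 m = 133.0 km

133.0 km


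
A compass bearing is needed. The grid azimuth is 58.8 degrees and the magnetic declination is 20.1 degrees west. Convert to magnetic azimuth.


magnetic azimuth = grid azimuth - declination (east +ve)
mag_az = 58.8 - -20.1 = 78.9 degrees

78.9 degrees


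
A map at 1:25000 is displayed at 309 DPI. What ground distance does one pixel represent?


pixel_cm = 2.54 / 309 ≈ 0.00822 cm
ground = pixel_cm * 25000 / 100 = 2.54 * 25000 / (309 * 100) = 63500 / 30900 ≈ 2.06 m

2.06 m


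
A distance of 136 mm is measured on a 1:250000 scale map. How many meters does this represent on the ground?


ground = 136 mm * 250000 / 1000 = 34000.0 m

34000.0 m


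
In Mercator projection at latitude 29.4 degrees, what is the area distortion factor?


area_distortion = 1/cos^2(29.4) = 1.317

1.317


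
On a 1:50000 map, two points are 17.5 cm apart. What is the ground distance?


ground = 17.5 cm * 50000 / 100 = 8750.0 m = 8.75 km

8.75 km


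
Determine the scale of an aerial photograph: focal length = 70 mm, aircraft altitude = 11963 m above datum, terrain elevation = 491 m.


scale = f / (H - h) = 70 mm / 11472 m = 70 / 11472000 = 1:163886

1:163886


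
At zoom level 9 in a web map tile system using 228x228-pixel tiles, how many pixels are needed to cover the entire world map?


tiles per axis = 2^9 = 512
total tiles = 512^2 = 262144
pixels per axis = 512 * 228 = 116736
total pixels = 116736^2 = 13627293696

13627293696 pixels


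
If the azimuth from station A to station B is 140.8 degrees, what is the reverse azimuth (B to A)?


back azimuth = (140.8 + 180) mod 360 = 320.8 degrees

320.8 degrees


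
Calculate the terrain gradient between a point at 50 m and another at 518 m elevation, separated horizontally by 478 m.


gradient = (518 - 50) / 478 = 468 / 478 = 0.9791

0.9791


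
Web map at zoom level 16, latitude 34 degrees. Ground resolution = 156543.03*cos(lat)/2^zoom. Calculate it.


res = 156543.03 * cos(34) / 2^16 = 156543.03 * 0.82903757 / 65536 = 1.98 m/pixel

1.98 m/pixel


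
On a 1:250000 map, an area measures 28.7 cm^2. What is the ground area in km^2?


ground_area = 28.7 * (250000/100)^2 = 179375000.0 m^2 = 179.375 km^2

179.375 km^2


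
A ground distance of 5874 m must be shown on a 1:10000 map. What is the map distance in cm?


map_cm = 5874 * 100 / 10000 = 58.74 cm

58.74 cm


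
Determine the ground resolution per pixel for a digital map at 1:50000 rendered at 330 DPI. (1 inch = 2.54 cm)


pixel_cm = 2.54 / 330 ≈ 0.007697 cm
ground = pixel_cm * 50000 / 100 = 2.54 * 50000 / (330 * 100) = 127000 / 33000 ≈ 3.85 m

3.85 m


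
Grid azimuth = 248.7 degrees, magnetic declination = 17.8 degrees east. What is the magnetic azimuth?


magnetic azimuth = grid azimuth - declination (east +ve)
mag_az = 248.7 - 17.8 = 230.9 degrees

230.9 degrees


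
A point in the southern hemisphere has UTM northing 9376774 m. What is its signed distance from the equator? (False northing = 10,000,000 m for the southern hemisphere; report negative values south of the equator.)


For southern: actual = 9376774 - 10000000 = -623226 m

-623226 m


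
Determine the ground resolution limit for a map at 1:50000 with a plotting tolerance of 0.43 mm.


ground = 0.43 mm * 50000 / 1000 = 21.5 m

21.5 m


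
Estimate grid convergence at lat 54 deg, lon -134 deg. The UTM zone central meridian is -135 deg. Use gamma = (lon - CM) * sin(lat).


gamma = (-134 - -135) * sin(54) = 1 * 0.809017 = 0.809 degrees

0.809 degrees


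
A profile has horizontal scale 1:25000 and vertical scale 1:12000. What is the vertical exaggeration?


VE = horizontal_scale / vertical_scale = 25000 / 12000 ≈ 2.1

2.1x


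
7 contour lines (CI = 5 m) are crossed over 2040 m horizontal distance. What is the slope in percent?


elevation change = 7 * 5 = 35 m
slope = 35 / 2040 * 100 = 1.7%

1.7%


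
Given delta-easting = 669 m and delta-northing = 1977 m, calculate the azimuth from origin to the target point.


az = atan2(669, 1977) = 18.7 deg
adjusted to 0-360: 18.7 degrees

18.7 degrees


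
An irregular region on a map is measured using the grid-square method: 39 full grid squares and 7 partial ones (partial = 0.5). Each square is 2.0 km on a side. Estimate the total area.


effective squares = 39 + 7 * 0.5 = 42.5
area = 42.5 * 4.0 = 170.0 km^2

170.0 km^2


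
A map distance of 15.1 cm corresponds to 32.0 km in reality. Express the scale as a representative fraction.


ground = 32.0 km = 3200000 cm; RF denominator = ground / map = 3200000 / 15.1 ≈ 211921; RF = 1:211921

1:211921


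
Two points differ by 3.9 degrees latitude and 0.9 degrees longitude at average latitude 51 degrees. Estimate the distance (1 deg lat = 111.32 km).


dlat_km = 3.9 * 111.32 = 434.148
dlon_km = 0.9 * 111.32 * cos(51) ≈ 63.05
dist = sqrt(434.148^2 + 63.05^2) ≈ 438.7 km

438.7 km


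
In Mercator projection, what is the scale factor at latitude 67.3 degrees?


SF = 1 / cos(67.3) = 1 / 0.385906 = 2.591

2.591


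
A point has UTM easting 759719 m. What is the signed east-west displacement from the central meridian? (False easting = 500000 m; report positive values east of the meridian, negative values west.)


displacement = 759719 - 500000 = 259719 m

259719 m


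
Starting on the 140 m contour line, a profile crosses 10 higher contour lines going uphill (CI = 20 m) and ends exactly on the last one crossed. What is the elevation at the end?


elevation = 140 + 10 * 20 = 340 m

340 m
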